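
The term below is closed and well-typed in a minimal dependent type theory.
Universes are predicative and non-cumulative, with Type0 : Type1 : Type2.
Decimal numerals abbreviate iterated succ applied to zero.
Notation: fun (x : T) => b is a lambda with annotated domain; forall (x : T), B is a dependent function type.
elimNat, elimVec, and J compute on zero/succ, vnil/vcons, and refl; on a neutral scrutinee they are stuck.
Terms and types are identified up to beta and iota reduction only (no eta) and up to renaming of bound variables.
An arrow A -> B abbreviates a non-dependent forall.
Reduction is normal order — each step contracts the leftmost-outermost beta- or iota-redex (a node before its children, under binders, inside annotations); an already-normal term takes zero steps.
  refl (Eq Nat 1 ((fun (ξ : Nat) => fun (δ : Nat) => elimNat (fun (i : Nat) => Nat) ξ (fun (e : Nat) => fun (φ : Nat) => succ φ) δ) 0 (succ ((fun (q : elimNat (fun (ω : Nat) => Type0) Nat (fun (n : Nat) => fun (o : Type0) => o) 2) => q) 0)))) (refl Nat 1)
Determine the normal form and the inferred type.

normal form:
  refl (Eq Nat 1 1) (refl Nat 1)
type:
  Eq (Eq Nat 1 1) (refl Nat 1) (refl Nat 1)


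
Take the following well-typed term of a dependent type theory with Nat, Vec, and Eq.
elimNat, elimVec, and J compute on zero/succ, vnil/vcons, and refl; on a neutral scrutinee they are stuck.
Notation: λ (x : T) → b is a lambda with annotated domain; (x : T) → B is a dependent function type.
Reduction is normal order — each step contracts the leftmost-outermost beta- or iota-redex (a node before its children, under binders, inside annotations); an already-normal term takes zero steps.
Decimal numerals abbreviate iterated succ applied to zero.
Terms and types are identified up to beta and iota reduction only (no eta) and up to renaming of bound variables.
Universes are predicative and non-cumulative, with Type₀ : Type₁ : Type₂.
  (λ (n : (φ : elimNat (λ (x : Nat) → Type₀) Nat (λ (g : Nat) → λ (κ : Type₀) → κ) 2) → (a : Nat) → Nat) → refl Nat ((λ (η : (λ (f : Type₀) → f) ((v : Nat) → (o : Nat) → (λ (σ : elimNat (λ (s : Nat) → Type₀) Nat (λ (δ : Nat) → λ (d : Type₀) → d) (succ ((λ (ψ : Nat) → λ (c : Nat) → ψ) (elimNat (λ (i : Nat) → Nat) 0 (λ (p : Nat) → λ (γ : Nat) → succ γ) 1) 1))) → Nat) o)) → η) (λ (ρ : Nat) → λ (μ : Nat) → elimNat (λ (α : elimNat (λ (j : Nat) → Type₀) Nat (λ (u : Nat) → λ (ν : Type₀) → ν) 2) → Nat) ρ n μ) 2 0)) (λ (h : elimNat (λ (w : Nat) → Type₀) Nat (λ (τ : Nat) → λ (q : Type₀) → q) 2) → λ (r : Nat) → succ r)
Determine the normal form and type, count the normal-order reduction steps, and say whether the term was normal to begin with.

reduced normal form:
  refl Nat 2
the term's type:
  Eq Nat 2 2
steps to reach normal form (normal order): 5
term was already normal: no
first contracted redex: a beta-redex


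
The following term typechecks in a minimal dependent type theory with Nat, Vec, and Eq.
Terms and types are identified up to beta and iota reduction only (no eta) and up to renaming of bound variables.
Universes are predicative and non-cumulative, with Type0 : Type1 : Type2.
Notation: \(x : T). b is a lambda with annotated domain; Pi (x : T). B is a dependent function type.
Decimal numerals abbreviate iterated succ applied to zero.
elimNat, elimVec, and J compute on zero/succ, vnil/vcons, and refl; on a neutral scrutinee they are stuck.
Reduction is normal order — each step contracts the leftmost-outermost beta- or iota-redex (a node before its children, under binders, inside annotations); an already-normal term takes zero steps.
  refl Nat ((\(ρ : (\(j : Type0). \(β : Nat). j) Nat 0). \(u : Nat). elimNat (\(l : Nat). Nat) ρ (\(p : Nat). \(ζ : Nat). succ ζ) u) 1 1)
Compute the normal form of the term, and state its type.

reduced normal form:
  refl Nat 2
inferred type:
  Eq Nat 2 2


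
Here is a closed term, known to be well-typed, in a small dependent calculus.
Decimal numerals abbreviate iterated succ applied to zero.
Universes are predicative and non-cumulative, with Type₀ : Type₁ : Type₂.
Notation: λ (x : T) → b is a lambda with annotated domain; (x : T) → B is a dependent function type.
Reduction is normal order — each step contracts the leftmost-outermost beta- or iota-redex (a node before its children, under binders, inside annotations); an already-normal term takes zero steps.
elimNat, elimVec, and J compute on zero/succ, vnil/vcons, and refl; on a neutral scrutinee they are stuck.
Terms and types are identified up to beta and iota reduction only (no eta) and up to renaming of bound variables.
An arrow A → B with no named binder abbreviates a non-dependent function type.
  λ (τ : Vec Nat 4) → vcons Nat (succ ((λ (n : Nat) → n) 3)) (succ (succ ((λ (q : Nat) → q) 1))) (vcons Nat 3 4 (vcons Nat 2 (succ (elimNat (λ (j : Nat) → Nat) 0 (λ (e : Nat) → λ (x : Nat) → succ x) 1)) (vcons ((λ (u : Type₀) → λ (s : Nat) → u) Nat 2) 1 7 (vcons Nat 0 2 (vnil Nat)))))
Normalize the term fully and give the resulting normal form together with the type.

resulting normal form:
  λ (τ : Vec Nat 4) → vcons Nat 4 3 (vcons Nat 3 4 (vcons Nat 2 2 (vcons Nat 1 7 (vcons Nat 0 2 (vnil Nat)))))
type:
  Vec Nat 4 → Vec Nat 5
observation: the leftmost-outermost redex is a beta-redex, and normalization takes 8 steps.


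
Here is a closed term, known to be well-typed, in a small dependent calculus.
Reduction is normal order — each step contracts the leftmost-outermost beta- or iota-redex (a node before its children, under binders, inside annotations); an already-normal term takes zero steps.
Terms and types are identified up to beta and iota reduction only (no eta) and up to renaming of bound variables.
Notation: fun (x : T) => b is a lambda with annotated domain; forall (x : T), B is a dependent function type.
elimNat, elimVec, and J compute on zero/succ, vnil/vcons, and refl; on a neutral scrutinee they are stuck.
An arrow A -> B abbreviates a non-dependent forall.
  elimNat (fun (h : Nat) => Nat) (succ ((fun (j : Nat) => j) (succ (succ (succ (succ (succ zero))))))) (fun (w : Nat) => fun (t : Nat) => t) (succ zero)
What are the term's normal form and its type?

reduced normal form:
  succ (succ (succ (succ (succ (succ zero)))))
type:
  Nat


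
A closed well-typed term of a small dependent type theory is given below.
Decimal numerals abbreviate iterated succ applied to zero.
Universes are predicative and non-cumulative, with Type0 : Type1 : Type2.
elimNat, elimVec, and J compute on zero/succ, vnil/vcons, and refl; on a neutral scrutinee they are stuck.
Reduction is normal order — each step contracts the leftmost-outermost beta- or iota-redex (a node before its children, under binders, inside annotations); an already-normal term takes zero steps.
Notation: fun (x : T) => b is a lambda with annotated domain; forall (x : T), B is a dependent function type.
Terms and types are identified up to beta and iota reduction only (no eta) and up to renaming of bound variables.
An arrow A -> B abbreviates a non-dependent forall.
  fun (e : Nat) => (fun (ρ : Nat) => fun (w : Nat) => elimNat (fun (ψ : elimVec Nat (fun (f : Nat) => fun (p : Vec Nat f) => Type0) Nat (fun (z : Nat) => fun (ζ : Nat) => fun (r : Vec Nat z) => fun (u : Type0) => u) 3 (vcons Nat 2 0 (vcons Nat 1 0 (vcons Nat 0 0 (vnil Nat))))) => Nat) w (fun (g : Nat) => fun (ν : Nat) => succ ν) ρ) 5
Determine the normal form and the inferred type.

normal form:
  fun (e : Nat) => fun (ρ : Nat) => succ (succ (succ (succ (succ ρ))))
type:
  Nat -> Nat -> Nat


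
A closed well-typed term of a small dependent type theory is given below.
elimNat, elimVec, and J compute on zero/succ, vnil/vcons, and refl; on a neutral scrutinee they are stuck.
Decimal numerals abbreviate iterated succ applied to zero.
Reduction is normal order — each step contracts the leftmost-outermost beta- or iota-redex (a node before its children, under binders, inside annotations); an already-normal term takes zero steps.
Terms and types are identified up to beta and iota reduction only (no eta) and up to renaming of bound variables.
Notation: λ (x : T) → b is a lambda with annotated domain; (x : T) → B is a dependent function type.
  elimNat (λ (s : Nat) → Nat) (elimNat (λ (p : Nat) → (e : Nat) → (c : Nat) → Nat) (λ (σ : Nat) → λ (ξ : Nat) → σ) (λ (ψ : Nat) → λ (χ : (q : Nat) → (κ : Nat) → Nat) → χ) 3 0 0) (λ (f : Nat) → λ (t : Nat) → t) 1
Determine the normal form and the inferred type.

normal form:
  0
inferred type:
  Nat
observation: the term reaches its normal form after 16 normal-order steps.


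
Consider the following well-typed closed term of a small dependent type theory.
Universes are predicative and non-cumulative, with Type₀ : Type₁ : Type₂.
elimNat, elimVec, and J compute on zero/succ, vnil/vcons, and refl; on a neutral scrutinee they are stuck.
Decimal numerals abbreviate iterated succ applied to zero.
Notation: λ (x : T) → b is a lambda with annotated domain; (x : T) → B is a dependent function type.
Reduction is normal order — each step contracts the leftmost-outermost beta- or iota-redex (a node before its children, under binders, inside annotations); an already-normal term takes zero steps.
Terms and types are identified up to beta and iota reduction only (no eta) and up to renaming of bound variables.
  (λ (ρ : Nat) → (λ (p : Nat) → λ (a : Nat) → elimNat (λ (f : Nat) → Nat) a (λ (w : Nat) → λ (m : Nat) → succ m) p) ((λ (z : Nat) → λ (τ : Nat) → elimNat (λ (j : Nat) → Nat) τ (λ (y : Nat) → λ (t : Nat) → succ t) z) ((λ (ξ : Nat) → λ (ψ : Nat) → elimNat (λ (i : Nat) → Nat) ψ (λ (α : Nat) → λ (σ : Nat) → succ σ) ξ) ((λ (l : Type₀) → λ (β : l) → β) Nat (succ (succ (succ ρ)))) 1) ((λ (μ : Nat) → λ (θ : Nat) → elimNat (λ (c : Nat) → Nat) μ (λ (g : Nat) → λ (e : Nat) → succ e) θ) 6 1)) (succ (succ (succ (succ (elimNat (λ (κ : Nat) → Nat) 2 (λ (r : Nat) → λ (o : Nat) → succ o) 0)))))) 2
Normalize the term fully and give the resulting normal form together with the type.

reduced normal form:
  19
type:
  Nat
observation: 91 normal-order steps separate the term from its normal form.


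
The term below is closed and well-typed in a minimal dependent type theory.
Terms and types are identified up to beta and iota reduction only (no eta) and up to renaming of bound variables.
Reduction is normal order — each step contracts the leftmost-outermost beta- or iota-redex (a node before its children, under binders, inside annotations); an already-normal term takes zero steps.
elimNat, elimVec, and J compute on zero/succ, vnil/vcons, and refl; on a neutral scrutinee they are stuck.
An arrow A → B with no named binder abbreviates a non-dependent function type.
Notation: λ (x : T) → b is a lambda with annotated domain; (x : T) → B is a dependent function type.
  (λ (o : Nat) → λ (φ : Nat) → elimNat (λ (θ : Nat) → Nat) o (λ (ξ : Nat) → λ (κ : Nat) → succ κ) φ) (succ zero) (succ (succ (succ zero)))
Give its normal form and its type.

reduced normal form:
  succ (succ (succ (succ zero)))
inferred type:
  Nat
observation: 12 normal-order steps separate the term from its normal form.


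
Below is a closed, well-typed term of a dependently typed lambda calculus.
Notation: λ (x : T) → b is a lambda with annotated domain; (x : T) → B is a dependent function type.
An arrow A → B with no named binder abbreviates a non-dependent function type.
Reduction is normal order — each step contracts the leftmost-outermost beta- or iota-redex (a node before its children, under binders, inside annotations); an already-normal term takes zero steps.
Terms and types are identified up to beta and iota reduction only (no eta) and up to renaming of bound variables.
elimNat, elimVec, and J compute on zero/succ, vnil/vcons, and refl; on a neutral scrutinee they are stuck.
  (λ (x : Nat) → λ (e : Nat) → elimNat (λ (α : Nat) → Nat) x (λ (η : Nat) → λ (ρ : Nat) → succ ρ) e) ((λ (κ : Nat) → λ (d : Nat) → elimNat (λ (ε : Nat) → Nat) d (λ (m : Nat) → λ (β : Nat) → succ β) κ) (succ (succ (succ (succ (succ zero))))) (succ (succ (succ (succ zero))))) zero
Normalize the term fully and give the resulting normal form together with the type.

normal form:
  succ (succ (succ (succ (succ (succ (succ (succ (succ zero))))))))
inferred type:
  Nat
observation: normalization takes exactly 21 steps under the normal-order strategy.


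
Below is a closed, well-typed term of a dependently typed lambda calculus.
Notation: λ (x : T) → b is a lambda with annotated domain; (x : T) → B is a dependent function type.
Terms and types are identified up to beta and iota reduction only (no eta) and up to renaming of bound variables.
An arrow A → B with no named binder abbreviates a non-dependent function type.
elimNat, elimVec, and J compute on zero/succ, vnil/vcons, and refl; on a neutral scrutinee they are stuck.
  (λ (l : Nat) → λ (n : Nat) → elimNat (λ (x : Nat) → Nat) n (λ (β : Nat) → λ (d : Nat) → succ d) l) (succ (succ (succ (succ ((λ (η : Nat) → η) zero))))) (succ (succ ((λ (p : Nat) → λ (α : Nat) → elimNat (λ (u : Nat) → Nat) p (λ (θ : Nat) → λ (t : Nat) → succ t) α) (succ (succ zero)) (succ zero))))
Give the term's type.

type:
  Nat


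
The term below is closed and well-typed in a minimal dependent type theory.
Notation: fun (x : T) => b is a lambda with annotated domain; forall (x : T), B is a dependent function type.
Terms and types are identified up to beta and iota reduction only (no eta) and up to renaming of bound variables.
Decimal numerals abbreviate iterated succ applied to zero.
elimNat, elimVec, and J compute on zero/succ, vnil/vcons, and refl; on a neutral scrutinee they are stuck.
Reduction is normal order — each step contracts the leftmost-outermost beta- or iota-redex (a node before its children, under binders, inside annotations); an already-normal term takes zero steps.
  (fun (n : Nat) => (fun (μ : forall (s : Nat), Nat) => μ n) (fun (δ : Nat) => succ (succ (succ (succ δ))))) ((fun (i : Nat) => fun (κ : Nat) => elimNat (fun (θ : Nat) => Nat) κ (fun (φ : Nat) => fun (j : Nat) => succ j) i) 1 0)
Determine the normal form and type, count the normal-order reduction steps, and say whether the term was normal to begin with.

reduced normal form:
  5
the term's type:
  Nat
steps to reach normal form (normal order): 9
term was already normal: no
first redex: a beta-redex


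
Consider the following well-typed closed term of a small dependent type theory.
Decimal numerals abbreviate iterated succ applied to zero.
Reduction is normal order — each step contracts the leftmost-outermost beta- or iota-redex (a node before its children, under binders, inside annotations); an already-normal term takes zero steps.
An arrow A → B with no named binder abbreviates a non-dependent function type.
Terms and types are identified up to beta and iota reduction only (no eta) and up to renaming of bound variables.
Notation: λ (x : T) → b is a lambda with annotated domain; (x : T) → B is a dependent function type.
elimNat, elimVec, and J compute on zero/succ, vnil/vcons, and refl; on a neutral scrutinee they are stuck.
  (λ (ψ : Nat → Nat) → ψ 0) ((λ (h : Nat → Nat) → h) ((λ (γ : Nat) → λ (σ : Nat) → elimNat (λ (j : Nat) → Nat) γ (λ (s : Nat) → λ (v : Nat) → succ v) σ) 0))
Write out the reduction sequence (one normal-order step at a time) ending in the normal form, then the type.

normal-order reduction sequence:
  (λ (ψ : Nat → Nat) → ψ 0) ((λ (h : Nat → Nat) → h) ((λ (γ : Nat) → λ (σ : Nat) → elimNat (λ (j : Nat) → Nat) γ (λ (s : Nat) → λ (v : Nat) → succ v) σ) 0))
  ~> (λ (ψ : Nat → Nat) → ψ) ((λ (h : Nat) → λ (γ : Nat) → elimNat (λ (σ : Nat) → Nat) h (λ (j : Nat) → λ (s : Nat) → succ s) γ) 0) 0
  ~> (λ (ψ : Nat) → λ (h : Nat) → elimNat (λ (γ : Nat) → Nat) ψ (λ (σ : Nat) → λ (j : Nat) → succ j) h) 0 0
  ~> (λ (ψ : Nat) → elimNat (λ (h : Nat) → Nat) 0 (λ (γ : Nat) → λ (σ : Nat) → succ σ) ψ) 0
  ~> elimNat (λ (ψ : Nat) → Nat) 0 (λ (h : Nat) → λ (γ : Nat) → succ γ) 0
  ~> 0
type:
  Nat


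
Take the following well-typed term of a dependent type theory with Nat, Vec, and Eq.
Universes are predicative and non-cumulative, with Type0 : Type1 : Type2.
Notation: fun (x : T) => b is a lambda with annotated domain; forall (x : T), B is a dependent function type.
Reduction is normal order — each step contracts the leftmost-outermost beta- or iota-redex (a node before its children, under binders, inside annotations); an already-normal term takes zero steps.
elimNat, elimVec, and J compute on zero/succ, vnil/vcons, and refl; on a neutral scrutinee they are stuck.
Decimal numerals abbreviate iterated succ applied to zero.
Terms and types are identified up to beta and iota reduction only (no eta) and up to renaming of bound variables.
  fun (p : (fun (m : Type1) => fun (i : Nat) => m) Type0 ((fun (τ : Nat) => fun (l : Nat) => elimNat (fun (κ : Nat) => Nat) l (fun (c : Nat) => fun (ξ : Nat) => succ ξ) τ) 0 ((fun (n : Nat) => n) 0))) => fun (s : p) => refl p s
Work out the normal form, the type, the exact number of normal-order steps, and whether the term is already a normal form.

resulting normal form:
  fun (p : Type0) => fun (m : p) => refl p m
type:
  forall (p : Type0), forall (m : p), Eq p m m
steps to reach normal form (normal order): 2
already normal: no
first redex: a beta-redex


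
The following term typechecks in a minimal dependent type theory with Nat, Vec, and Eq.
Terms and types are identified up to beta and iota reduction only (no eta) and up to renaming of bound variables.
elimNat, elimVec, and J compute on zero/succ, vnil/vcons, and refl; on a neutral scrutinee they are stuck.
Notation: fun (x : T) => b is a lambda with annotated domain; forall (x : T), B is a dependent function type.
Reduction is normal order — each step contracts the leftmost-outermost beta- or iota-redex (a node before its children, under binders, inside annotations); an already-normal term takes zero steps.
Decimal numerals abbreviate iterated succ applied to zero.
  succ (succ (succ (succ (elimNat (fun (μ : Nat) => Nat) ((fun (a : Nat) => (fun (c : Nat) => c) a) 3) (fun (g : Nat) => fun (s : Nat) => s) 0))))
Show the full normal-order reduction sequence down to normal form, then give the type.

normal-order reduction:
  succ (succ (succ (succ (elimNat (fun (μ : Nat) => Nat) ((fun (a : Nat) => (fun (c : Nat) => c) a) 3) (fun (g : Nat) => fun (s : Nat) => s) 0))))
  ~> succ (succ (succ (succ ((fun (μ : Nat) => (fun (a : Nat) => a) μ) 3))))
  ~> succ (succ (succ (succ ((fun (μ : Nat) => μ) 3))))
  ~> 7
type:
  Nat


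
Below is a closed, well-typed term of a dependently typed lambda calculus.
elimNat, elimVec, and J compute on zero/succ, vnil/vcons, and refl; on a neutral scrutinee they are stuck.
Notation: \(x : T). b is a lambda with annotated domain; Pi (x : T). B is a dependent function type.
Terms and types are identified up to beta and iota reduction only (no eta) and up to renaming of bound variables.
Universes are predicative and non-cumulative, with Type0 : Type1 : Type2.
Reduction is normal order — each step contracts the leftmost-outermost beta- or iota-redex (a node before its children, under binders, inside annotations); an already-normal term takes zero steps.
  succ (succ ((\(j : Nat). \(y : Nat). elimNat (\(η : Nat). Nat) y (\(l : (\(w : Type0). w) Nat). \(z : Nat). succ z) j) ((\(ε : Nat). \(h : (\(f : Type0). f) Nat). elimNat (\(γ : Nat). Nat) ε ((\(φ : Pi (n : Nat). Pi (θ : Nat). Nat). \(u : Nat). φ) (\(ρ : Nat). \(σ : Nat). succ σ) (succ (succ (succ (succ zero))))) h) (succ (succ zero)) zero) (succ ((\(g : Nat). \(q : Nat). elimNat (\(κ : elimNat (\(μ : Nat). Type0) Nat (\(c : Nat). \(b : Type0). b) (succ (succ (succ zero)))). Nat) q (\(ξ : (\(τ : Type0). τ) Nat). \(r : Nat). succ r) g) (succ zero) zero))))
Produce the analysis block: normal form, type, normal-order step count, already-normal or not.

reduced normal form:
  succ (succ (succ (succ (succ (succ zero)))))
inferred type:
  Nat
normal-order step count: 19
already normal: no
first redex: a beta-redex


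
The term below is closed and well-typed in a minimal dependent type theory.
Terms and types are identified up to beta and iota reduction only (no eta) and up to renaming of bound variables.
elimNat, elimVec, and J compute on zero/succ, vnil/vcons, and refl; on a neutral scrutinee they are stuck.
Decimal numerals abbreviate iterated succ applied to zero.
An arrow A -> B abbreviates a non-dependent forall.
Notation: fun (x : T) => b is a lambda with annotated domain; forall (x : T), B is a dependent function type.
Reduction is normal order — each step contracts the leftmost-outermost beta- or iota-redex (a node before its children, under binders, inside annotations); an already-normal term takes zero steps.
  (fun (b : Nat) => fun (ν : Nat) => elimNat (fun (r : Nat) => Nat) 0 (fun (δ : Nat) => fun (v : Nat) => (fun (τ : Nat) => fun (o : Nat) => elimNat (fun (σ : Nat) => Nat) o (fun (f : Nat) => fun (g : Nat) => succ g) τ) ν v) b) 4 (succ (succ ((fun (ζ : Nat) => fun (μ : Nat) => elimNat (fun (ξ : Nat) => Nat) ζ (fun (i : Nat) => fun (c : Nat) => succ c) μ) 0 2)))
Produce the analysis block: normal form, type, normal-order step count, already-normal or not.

resulting normal form:
  16
the term's type:
  Nat
normal-order step count: 111
started in normal form: no
first contracted redex: a beta-redex


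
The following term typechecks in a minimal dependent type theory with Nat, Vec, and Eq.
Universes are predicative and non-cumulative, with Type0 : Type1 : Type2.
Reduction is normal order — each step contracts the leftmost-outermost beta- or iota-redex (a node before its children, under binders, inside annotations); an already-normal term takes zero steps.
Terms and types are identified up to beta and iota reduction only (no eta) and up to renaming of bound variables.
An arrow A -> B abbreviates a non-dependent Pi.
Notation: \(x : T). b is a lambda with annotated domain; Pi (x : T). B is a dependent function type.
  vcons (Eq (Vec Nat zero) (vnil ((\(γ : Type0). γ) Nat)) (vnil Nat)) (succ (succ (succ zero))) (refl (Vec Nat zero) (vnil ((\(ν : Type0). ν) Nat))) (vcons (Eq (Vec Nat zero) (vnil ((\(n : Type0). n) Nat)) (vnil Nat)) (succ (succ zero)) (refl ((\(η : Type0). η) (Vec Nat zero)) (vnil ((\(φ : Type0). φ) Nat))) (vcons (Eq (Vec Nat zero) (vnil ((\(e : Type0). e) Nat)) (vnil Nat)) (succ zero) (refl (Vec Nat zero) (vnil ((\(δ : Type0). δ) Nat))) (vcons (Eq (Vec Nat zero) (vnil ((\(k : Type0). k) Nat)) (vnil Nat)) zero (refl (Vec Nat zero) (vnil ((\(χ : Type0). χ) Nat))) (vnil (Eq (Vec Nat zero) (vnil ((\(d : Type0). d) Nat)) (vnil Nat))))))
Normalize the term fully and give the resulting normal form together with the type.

resulting normal form:
  vcons (Eq (Vec Nat zero) (vnil Nat) (vnil Nat)) (succ (succ (succ zero))) (refl (Vec Nat zero) (vnil Nat)) (vcons (Eq (Vec Nat zero) (vnil Nat) (vnil Nat)) (succ (succ zero)) (refl (Vec Nat zero) (vnil Nat)) (vcons (Eq (Vec Nat zero) (vnil Nat) (vnil Nat)) (succ zero) (refl (Vec Nat zero) (vnil Nat)) (vcons (Eq (Vec Nat zero) (vnil Nat) (vnil Nat)) zero (refl (Vec Nat zero) (vnil Nat)) (vnil (Eq (Vec Nat zero) (vnil Nat) (vnil Nat))))))
the term's type:
  Vec (Eq (Vec Nat zero) (vnil Nat) (vnil Nat)) (succ (succ (succ (succ zero))))
observation: the term reaches its normal form after 10 normal-order steps.


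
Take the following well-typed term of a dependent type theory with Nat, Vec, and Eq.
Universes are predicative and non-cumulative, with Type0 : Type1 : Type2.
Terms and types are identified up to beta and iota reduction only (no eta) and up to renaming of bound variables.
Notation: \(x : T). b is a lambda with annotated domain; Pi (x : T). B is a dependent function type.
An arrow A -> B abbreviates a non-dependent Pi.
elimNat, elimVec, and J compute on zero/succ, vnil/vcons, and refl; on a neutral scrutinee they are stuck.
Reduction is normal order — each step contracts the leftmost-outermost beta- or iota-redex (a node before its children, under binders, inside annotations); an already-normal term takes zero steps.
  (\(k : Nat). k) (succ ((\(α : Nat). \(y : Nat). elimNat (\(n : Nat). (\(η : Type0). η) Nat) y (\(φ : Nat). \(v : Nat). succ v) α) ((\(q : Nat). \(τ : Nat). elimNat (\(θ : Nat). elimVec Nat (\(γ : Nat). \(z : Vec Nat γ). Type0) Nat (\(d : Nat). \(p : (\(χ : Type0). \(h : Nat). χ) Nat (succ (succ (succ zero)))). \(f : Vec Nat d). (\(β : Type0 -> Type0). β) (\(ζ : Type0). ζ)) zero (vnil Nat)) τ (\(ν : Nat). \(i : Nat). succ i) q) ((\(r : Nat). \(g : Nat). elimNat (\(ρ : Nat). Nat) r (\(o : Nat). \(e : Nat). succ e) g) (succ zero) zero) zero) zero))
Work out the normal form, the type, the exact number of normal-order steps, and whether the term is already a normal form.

reduced normal form:
  succ (succ zero)
type:
  Nat
reduction steps (normal order): 18
already normal: no
first contracted redex: a beta-redex


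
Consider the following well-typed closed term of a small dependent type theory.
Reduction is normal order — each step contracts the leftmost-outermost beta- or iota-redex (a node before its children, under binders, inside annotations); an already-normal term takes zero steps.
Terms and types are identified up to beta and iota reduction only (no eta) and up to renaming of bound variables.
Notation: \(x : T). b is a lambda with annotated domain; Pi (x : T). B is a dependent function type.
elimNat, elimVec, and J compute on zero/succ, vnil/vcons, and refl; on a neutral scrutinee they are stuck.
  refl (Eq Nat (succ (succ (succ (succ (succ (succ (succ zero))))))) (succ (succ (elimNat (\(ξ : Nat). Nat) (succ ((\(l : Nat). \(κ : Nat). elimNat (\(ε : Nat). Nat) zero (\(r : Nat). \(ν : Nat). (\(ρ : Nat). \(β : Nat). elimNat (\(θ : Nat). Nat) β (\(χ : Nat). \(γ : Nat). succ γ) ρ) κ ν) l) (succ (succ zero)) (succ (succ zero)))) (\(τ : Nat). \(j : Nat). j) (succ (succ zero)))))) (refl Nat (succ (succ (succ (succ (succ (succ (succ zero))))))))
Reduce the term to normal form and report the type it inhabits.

resulting normal form:
  refl (Eq Nat (succ (succ (succ (succ (succ (succ (succ zero))))))) (succ (succ (succ (succ (succ (succ (succ zero)))))))) (refl Nat (succ (succ (succ (succ (succ (succ (succ zero))))))))
inferred type:
  Eq (Eq Nat (succ (succ (succ (succ (succ (succ (succ zero))))))) (succ (succ (succ (succ (succ (succ (succ zero)))))))) (refl Nat (succ (succ (succ (succ (succ (succ (succ zero)))))))) (refl Nat (succ (succ (succ (succ (succ (succ (succ zero))))))))
observation: 34 normal-order steps separate the term from its normal form.


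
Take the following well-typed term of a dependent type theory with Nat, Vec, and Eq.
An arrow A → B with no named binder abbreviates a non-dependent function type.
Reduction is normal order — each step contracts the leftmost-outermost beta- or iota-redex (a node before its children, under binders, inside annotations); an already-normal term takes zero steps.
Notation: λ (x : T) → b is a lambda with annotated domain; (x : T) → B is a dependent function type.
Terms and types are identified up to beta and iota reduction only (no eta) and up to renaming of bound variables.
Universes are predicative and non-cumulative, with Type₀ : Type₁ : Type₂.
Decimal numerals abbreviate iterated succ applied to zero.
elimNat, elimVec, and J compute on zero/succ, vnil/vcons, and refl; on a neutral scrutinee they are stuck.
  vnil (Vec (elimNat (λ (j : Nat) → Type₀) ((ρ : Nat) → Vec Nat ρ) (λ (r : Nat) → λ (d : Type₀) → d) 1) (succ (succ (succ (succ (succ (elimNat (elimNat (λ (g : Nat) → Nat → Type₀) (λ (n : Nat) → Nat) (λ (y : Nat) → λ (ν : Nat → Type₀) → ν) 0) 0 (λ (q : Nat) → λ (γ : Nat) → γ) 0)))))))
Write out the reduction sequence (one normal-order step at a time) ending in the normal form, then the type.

reduction (normal order):
  vnil (Vec (elimNat (λ (j : Nat) → Type₀) ((ρ : Nat) → Vec Nat ρ) (λ (r : Nat) → λ (d : Type₀) → d) 1) (succ (succ (succ (succ (succ (elimNat (elimNat (λ (g : Nat) → Nat → Type₀) (λ (n : Nat) → Nat) (λ (y : Nat) → λ (ν : Nat → Type₀) → ν) 0) 0 (λ (q : Nat) → λ (γ : Nat) → γ) 0)))))))
  ~> vnil (Vec ((λ (j : Nat) → λ (ρ : Type₀) → ρ) 0 (elimNat (λ (r : Nat) → Type₀) ((d : Nat) → Vec Nat d) (λ (g : Nat) → λ (n : Type₀) → n) 0)) (succ (succ (succ (succ (succ (elimNat (elimNat (λ (y : Nat) → Nat → Type₀) (λ (ν : Nat) → Nat) (λ (q : Nat) → λ (γ : Nat → Type₀) → γ) 0) 0 (λ (τ : Nat) → λ (u : Nat) → u) 0)))))))
  ~> vnil (Vec ((λ (j : Type₀) → j) (elimNat (λ (ρ : Nat) → Type₀) ((r : Nat) → Vec Nat r) (λ (d : Nat) → λ (g : Type₀) → g) 0)) (succ (succ (succ (succ (succ (elimNat (elimNat (λ (n : Nat) → Nat → Type₀) (λ (y : Nat) → Nat) (λ (ν : Nat) → λ (q : Nat → Type₀) → q) 0) 0 (λ (γ : Nat) → λ (τ : Nat) → τ) 0)))))))
  ~> vnil (Vec (elimNat (λ (j : Nat) → Type₀) ((ρ : Nat) → Vec Nat ρ) (λ (r : Nat) → λ (d : Type₀) → d) 0) (succ (succ (succ (succ (succ (elimNat (elimNat (λ (g : Nat) → Nat → Type₀) (λ (n : Nat) → Nat) (λ (y : Nat) → λ (ν : Nat → Type₀) → ν) 0) 0 (λ (q : Nat) → λ (γ : Nat) → γ) 0)))))))
  ~> vnil (Vec ((j : Nat) → Vec Nat j) (succ (succ (succ (succ (succ (elimNat (elimNat (λ (ρ : Nat) → Nat → Type₀) (λ (r : Nat) → Nat) (λ (d : Nat) → λ (g : Nat → Type₀) → g) 0) 0 (λ (n : Nat) → λ (y : Nat) → y) 0)))))))
  ~> vnil (Vec ((j : Nat) → Vec Nat j) 5)
type:
  Vec (Vec ((j : Nat) → Vec Nat j) 5) 0


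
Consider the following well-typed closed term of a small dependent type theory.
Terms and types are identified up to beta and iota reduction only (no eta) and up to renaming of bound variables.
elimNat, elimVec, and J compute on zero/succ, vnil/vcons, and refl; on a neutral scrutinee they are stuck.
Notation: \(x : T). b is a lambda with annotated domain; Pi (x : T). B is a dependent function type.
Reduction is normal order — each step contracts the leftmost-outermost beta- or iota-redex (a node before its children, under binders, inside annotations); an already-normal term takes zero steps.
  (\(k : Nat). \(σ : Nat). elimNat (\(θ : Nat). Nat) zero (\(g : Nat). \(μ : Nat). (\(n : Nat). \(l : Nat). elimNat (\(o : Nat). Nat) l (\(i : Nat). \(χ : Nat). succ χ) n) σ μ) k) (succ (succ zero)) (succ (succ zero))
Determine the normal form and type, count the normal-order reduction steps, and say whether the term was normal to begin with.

normal form:
  succ (succ (succ (succ zero)))
inferred type:
  Nat
steps to reach normal form (normal order): 27
already normal: no
first redex: a beta-redex


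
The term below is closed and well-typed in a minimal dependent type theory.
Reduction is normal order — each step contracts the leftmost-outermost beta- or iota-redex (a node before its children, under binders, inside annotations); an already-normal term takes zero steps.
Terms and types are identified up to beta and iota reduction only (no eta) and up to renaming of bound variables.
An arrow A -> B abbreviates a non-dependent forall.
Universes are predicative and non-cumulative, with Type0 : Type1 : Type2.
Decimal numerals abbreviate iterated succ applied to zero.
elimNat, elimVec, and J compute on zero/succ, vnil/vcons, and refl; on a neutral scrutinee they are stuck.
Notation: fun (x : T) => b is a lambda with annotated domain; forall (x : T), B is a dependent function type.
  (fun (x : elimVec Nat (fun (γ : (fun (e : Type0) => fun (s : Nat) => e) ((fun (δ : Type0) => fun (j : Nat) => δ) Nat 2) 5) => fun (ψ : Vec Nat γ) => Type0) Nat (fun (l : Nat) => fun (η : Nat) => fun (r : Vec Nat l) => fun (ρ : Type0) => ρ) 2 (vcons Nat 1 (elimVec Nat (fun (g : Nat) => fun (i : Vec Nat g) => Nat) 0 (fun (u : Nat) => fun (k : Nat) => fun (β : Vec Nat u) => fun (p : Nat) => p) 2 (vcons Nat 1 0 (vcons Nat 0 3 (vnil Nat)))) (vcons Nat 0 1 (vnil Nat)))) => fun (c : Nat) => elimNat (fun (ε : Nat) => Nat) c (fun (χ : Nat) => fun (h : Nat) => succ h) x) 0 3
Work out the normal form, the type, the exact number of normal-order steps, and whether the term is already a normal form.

normal form:
  3
inferred type:
  Nat
normal-order step count: 3
term was already normal: no
first redex: a beta-redex


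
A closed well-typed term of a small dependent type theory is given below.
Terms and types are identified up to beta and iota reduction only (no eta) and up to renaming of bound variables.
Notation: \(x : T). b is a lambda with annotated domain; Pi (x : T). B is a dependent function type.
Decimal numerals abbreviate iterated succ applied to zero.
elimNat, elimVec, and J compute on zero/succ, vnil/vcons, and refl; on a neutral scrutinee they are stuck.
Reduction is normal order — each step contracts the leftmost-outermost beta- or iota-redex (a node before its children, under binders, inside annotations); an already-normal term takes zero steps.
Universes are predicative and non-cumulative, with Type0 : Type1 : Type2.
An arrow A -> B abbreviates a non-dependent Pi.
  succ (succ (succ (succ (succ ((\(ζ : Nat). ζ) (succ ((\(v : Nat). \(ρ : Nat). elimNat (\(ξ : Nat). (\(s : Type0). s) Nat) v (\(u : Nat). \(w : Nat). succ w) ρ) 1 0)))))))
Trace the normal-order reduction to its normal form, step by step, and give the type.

reduction (normal order):
  succ (succ (succ (succ (succ ((\(ζ : Nat). ζ) (succ ((\(v : Nat). \(ρ : Nat). elimNat (\(ξ : Nat). (\(s : Type0). s) Nat) v (\(u : Nat). \(w : Nat). succ w) ρ) 1 0)))))))
  ~> succ (succ (succ (succ (succ (succ ((\(ζ : Nat). \(v : Nat). elimNat (\(ρ : Nat). (\(ξ : Type0). ξ) Nat) ζ (\(s : Nat). \(u : Nat). succ u) v) 1 0))))))
  ~> succ (succ (succ (succ (succ (succ ((\(ζ : Nat). elimNat (\(v : Nat). (\(ρ : Type0). ρ) Nat) 1 (\(ξ : Nat). \(s : Nat). succ s) ζ) 0))))))
  ~> succ (succ (succ (succ (succ (succ (elimNat (\(ζ : Nat). (\(v : Type0). v) Nat) 1 (\(ρ : Nat). \(ξ : Nat). succ ξ) 0))))))
  ~> 7
inferred type:
  Nat


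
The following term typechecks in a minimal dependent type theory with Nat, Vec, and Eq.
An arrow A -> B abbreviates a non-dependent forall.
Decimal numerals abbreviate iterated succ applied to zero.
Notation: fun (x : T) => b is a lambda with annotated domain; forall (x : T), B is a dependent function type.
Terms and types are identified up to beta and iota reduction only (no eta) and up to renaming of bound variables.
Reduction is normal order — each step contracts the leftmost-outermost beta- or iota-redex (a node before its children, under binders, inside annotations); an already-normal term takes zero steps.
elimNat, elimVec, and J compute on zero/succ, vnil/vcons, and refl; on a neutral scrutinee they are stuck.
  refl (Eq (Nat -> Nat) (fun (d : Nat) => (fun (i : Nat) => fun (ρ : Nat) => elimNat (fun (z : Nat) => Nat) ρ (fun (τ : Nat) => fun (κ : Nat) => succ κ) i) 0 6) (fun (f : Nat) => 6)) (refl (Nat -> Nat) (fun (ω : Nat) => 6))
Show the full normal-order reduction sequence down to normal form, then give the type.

reduction (normal order):
  refl (Eq (Nat -> Nat) (fun (d : Nat) => (fun (i : Nat) => fun (ρ : Nat) => elimNat (fun (z : Nat) => Nat) ρ (fun (τ : Nat) => fun (κ : Nat) => succ κ) i) 0 6) (fun (f : Nat) => 6)) (refl (Nat -> Nat) (fun (ω : Nat) => 6))
  ~> refl (Eq (Nat -> Nat) (fun (d : Nat) => (fun (i : Nat) => elimNat (fun (ρ : Nat) => Nat) i (fun (z : Nat) => fun (τ : Nat) => succ τ) 0) 6) (fun (κ : Nat) => 6)) (refl (Nat -> Nat) (fun (f : Nat) => 6))
  ~> refl (Eq (Nat -> Nat) (fun (d : Nat) => elimNat (fun (i : Nat) => Nat) 6 (fun (ρ : Nat) => fun (z : Nat) => succ z) 0) (fun (τ : Nat) => 6)) (refl (Nat -> Nat) (fun (κ : Nat) => 6))
  ~> refl (Eq (Nat -> Nat) (fun (d : Nat) => 6) (fun (i : Nat) => 6)) (refl (Nat -> Nat) (fun (ρ : Nat) => 6))
inferred type:
  Eq (Eq (Nat -> Nat) (fun (d : Nat) => 6) (fun (i : Nat) => 6)) (refl (Nat -> Nat) (fun (ρ : Nat) => 6)) (refl (Nat -> Nat) (fun (z : Nat) => 6))


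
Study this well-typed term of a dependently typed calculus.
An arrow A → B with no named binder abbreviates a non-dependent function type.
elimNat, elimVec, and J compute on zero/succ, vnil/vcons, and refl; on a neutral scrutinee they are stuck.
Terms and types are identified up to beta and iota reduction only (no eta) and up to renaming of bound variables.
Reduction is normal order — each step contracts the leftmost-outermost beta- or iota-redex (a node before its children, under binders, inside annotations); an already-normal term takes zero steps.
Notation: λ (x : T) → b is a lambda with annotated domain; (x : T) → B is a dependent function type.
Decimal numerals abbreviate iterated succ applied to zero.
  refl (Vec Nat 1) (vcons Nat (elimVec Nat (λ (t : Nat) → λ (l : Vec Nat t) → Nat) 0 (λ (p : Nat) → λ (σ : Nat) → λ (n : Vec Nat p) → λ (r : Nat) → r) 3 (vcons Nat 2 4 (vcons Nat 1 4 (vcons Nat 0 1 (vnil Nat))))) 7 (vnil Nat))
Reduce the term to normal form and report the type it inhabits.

normal form:
  refl (Vec Nat 1) (vcons Nat 0 7 (vnil Nat))
the term's type:
  Eq (Vec Nat 1) (vcons Nat 0 7 (vnil Nat)) (vcons Nat 0 7 (vnil Nat))


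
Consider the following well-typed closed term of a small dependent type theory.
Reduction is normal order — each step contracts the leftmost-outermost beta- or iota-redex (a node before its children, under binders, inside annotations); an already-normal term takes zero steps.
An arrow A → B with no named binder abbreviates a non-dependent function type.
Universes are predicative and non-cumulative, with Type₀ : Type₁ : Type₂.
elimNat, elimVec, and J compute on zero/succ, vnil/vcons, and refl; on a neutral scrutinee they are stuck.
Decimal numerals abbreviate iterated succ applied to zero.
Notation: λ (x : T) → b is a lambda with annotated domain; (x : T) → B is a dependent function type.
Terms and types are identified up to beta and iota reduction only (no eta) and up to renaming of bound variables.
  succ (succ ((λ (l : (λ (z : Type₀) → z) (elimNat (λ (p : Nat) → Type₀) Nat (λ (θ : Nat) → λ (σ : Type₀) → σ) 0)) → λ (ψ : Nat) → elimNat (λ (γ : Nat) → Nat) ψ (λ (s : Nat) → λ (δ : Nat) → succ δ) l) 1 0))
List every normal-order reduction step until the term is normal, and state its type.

reduction (normal order):
  succ (succ ((λ (l : (λ (z : Type₀) → z) (elimNat (λ (p : Nat) → Type₀) Nat (λ (θ : Nat) → λ (σ : Type₀) → σ) 0)) → λ (ψ : Nat) → elimNat (λ (γ : Nat) → Nat) ψ (λ (s : Nat) → λ (δ : Nat) → succ δ) l) 1 0))
  ~> succ (succ ((λ (l : Nat) → elimNat (λ (z : Nat) → Nat) l (λ (p : Nat) → λ (θ : Nat) → succ θ) 1) 0))
  ~> succ (succ (elimNat (λ (l : Nat) → Nat) 0 (λ (z : Nat) → λ (p : Nat) → succ p) 1))
  ~> succ (succ ((λ (l : Nat) → λ (z : Nat) → succ z) 0 (elimNat (λ (p : Nat) → Nat) 0 (λ (θ : Nat) → λ (σ : Nat) → succ σ) 0)))
  ~> succ (succ ((λ (l : Nat) → succ l) (elimNat (λ (z : Nat) → Nat) 0 (λ (p : Nat) → λ (θ : Nat) → succ θ) 0)))
  ~> succ (succ (succ (elimNat (λ (l : Nat) → Nat) 0 (λ (z : Nat) → λ (p : Nat) → succ p) 0)))
  ~> 3
the term's type:
  Nat


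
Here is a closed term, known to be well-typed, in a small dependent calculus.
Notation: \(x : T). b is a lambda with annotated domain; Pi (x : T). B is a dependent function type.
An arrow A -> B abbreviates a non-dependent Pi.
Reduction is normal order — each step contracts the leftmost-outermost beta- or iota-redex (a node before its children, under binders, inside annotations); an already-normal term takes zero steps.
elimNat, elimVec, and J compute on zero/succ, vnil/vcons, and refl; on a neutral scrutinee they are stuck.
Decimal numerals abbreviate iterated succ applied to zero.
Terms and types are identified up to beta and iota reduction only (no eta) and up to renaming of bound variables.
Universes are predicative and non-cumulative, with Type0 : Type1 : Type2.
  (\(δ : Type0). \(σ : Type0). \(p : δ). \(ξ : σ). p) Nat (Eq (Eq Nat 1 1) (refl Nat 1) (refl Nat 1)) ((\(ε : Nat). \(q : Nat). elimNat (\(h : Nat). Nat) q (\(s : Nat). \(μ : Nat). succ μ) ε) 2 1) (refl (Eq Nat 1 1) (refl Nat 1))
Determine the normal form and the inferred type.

normal form:
  3
type:
  Nat
observation: the leftmost-outermost redex is a beta-redex, and normalization takes 13 steps.
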